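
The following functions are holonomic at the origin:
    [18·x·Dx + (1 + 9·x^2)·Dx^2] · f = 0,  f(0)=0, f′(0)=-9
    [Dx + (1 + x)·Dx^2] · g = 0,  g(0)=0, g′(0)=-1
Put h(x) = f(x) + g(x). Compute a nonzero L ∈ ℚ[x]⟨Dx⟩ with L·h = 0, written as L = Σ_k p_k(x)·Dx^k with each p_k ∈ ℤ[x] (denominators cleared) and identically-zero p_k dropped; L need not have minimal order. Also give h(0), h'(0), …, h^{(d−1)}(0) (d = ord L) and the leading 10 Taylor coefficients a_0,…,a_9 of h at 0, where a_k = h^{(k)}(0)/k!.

f: a_k = 0, -9, 0, 27, 0, -729/5, 0, 6561/7, 0, -6561, …
g: a_k = 0, -1, 1/2, -1/3, 1/4, -1/5, 1/6, -1/7, 1/8, -1/9, …
L₀ := lclm(L_f,L_g); ord L₀ ≤ 2+2.
L = (-18 - 54·x + 486·x^2 + 162·x^3)·Dx + (-20 - 36·x + 432·x^2 + 972·x^3 + 324·x^4)·Dx^2 + (-1 + 17·x + 18·x^2 + 162·x^3 + 243·x^4 + 81·x^5)·Dx^3  (order 3).
h: a_k = 0, -10, 1/2, 80/3, 1/4, -146, 1/6, 6560/7, 1/8, -59050/9, …
ICs: h(0) = 0, h′(0) = -10, h′′(0) = 1.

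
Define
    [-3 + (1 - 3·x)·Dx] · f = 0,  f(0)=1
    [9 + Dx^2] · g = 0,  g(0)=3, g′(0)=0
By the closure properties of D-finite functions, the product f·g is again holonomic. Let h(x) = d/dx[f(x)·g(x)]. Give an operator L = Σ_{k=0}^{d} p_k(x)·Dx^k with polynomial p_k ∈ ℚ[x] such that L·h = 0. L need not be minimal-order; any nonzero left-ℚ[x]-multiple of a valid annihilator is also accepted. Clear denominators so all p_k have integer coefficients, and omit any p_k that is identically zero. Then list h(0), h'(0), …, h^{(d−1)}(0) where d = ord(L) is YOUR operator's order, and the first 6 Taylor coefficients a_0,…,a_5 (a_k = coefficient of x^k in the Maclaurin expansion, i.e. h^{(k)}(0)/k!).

L = (-9 - 54·x + 81·x^2) + (-6 + 18·x)·Dx + (1 - 6·x + 9·x^2)·Dx^2  (order 2).
h: a_k = 9, 27, 243/2, 1053/2, 15795/8, 283581/40, …
ICs: h(0) = 9, h′(0) = 27.

f: a_k = 1, 3, 9, 27, 81, 243, …
g: a_k = 3, 0, -27/2, 0, 81/8, 0, …
f·g: L₀ = L_f ⊗_s L_g, ord ≤ 1·2.
Derive L from L₀ (diff closure).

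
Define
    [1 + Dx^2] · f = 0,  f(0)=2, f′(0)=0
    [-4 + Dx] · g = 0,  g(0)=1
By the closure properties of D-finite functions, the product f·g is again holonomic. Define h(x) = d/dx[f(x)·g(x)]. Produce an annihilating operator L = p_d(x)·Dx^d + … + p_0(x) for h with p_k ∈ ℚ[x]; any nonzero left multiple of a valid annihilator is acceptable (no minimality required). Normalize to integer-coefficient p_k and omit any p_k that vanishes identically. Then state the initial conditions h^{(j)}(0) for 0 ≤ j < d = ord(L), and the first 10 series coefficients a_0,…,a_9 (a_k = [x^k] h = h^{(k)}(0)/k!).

f: a_k = 2, 0, -1, 0, 1/12, 0, -1/360, 0, 1/20160, 0, …
g: a_k = 1, 4, 8, 32/3, 32/3, 128/15, 256/45, 1024/315, 512/315, 2048/2835, …
h₀=f·g: eliminate ⇒ L₀, order ≤ 2·1.
Differentiate: ansatz ord ≤ ord L₀ ⇒ L.
L = 17 - 8·Dx + Dx^2  (order 2).
h: a_k = 8, 30, 52, 161/3, 101/3, 33/4, -727/90, -31679/2520, -50999/5040, -72895/12096, …
ICs: h(0) = 8, h′(0) = 30.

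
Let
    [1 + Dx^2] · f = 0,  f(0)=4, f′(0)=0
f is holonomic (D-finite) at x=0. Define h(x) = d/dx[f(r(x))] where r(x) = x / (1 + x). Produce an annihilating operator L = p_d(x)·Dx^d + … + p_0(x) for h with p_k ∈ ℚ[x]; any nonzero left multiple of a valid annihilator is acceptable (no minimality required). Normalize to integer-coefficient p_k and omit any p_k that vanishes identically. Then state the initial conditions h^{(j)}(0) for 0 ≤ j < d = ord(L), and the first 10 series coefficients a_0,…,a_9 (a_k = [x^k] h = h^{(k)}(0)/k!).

f: a_k = 4, 0, -2, 0, 1/6, 0, -1/180, 0, 1/10080, 0, …
h₀=f(r): pull back L_f along r ⇒ L₀.
h=h₀': d/dx-closure on L₀ ⇒ L.
L = (7 + 12·x + 6·x^2) + (6 + 18·x + 18·x^2 + 6·x^3)·Dx + (1 + 4·x + 6·x^2 + 4·x^3 + x^4)·Dx^2  (order 2).
h: a_k = 0, -4, 12, -70/3, 110/3, -1501/30, 609/10, -16699/252, 8791/140, -4260601/90720, …
ICs: h(0) = 0, h′(0) = -4.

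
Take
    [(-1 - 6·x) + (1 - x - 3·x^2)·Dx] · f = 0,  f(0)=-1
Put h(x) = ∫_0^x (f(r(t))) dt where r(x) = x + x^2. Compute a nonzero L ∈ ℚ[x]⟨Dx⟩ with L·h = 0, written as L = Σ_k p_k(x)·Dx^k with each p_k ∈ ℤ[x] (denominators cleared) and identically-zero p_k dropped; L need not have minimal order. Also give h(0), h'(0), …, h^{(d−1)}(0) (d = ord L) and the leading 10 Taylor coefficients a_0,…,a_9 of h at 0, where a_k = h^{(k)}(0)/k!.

L = (1 + 8·x + 18·x^2 + 12·x^3)·Dx + (-1 + x + 4·x^2 + 6·x^3 + 3·x^4)·Dx^2  (order 2).
h: a_k = 0, -1, -1/2, -5/3, -15/4, -44/5, -137/6, -418/7, -1275/8, -3901/9, …
ICs: h(0) = 0, h′(0) = -1.

f: a_k = -1, -1, -4, -7, -19, -40, -97, -217, -508, -1159, …
Change of var in L_f (x↦r) gives L₀.
Integrate: L := L₀·Dx.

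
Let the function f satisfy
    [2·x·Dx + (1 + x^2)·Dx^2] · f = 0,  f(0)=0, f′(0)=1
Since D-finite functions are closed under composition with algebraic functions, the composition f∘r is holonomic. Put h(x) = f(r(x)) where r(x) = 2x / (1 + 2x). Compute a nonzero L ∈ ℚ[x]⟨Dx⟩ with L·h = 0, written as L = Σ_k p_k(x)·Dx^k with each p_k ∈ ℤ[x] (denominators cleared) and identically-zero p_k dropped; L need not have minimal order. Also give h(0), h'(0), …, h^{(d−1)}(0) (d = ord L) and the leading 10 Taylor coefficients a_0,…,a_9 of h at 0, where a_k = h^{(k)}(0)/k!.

L = (4 + 16·x)·Dx + (1 + 4·x + 8·x^2)·Dx^2  (order 2).
h: a_k = 0, 2, -4, 16/3, 0, -128/5, 256/3, -1024/7, 0, 8192/9, …
ICs: h(0) = 0, h′(0) = 2.

f: a_k = 0, 1, 0, -1/3, 0, 1/5, 0, -1/7, 0, 1/9, …
Substitute x→r, Dx→(1/r')Dx; clear ⇒ L₀.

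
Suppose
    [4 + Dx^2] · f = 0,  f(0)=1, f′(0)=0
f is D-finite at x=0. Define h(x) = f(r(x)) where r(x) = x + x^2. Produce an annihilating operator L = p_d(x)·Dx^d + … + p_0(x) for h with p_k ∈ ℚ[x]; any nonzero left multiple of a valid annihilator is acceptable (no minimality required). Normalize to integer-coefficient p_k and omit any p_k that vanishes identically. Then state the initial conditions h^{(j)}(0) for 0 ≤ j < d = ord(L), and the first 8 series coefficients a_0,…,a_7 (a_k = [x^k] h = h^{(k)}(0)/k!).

L = (4 + 24·x + 48·x^2 + 32·x^3) - 2·Dx + (1 + 2·x)·Dx^2  (order 2).
h: a_k = 1, 0, -2, -4, -4/3, 8/3, 176/45, 32/15, …
ICs: h(0) = 1, h′(0) = 0.

f: a_k = 1, 0, -2, 0, 2/3, 0, -4/45, 0, …
f∘r: x↦r, Dx↦Dx/r' in L_f ⇒ L₀.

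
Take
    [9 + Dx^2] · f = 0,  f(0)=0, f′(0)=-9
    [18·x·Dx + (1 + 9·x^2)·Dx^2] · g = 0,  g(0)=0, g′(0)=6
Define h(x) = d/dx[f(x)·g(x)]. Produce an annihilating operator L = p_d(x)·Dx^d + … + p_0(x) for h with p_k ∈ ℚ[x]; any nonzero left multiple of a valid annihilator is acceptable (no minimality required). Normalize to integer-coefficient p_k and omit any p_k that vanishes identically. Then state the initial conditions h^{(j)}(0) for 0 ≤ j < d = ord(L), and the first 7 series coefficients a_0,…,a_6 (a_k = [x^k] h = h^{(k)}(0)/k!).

f: a_k = 0, -9, 0, 27/2, 0, -243/40, 0, …
g: a_k = 0, 6, 0, -18, 0, 486/5, 0, …
h₀=f·g: eliminate ⇒ L₀, order ≤ 2·2.
Differentiate: ansatz ord ≤ ord L₀ ⇒ L.
L = (8910 + 214326·x^2 + 3024621·x^4 + 5668704·x^6 + 6377292·x^8 + 9565938·x^10 + 43046721·x^12) + (5508·x + 207036·x^3 + 1837080·x^5 + 4723920·x^7 + 10628820·x^9 + 19131876·x^11)·Dx + (1080 + 27540·x^2 + 389286·x^4 + 971028·x^6 + 1889568·x^8 + 4251528·x^10 + 9565938·x^12)·Dx^2 + (612·x + 23004·x^3 + 204120·x^5 + 524880·x^7 + 1180980·x^9 + 2125764·x^11)·Dx^3 + (10 + 414·x^2 + 5913·x^4 + 37908·x^6 + 131220·x^8 + 354294·x^10 + 531441·x^12)·Dx^4  (order 4).
h: a_k = 0, -108, 0, 972, 0, -13851/2, 0, …
ICs: h(0) = 0, h′(0) = -108, h′′(0) = 0, h′′′(0) = 5832.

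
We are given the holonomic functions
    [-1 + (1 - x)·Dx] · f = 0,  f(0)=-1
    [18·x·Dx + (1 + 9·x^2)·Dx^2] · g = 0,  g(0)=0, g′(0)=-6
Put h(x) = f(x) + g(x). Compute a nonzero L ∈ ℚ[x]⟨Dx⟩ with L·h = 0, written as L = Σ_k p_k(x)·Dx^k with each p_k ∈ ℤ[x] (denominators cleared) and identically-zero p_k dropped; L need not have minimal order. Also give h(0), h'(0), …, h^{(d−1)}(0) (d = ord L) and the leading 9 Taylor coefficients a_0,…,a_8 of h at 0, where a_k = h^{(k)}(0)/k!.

L = (-18 + 72·x + 486·x^2)·Dx + (12 - 18·x - 180·x^2 + 486·x^3)·Dx^2 + (-1 - 8·x - 72·x^3 + 81·x^4)·Dx^3  (order 3).
h: a_k = -1, -7, -1, 17, -1, -491/5, -1, 4367/7, -1, …
ICs: h(0) = -1, h′(0) = -7, h′′(0) = -2.

f: a_k = -1, -1, -1, -1, -1, -1, -1, -1, -1, …
g: a_k = 0, -6, 0, 18, 0, -486/5, 0, 4374/7, 0, …
L₀ := lclm(L_f,L_g); ord L₀ ≤ 1+2.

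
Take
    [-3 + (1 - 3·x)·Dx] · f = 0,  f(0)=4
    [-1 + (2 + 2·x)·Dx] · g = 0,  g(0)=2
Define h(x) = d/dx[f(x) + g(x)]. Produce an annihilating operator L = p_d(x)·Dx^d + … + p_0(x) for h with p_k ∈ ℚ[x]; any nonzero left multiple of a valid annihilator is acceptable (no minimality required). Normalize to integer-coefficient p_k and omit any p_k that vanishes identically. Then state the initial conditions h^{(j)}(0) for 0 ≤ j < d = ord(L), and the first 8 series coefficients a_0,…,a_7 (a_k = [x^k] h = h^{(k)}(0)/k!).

L = (-126 - 54·x) + (-213 - 450·x - 189·x^2)·Dx + (26 - 34·x - 114·x^2 - 54·x^3)·Dx^2  (order 2).
h: a_k = 13, 143/2, 2595/8, 20731/16, 622115/128, 4478913/256, 62705895/1024, 429981267/2048, …
ICs: h(0) = 13, h′(0) = 143/2.

f: a_k = 4, 12, 36, 108, 324, 972, 2916, 8748, …
g: a_k = 2, 1, -1/4, 1/8, -5/64, 7/128, -21/512, 33/1024, …
Sum ⇒ L₀ = lclm(L_f,L_g) in ℚ(x)⟨Dx⟩.
h=h₀': d/dx-closure on L₀ ⇒ L.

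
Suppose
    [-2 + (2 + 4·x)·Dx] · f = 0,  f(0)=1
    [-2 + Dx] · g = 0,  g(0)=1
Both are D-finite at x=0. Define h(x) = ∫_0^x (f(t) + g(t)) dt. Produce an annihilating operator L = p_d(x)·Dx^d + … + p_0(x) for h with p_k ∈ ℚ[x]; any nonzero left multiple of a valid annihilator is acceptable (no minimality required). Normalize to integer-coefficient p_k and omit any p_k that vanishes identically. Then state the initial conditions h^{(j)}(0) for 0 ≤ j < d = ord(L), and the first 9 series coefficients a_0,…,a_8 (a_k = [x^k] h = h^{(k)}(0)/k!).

f: a_k = 1, 1, -1/2, 1/2, -5/8, 7/8, -21/16, 33/16, -429/128, …
g: a_k = 1, 2, 2, 4/3, 2/3, 4/15, 4/45, 8/315, 2/315, …
Weyl lclm of L_f,L_g ⇒ L₀ (ord ≤ 2).
h=∫₀ˣh₀: take L = L₀·Dx.
L = (6 + 8·x)·Dx + (-5 - 16·x - 16·x^2)·Dx^2 + (1 + 6·x + 8·x^2)·Dx^3  (order 3).
h: a_k = 0, 2, 3/2, 1/2, 11/24, 1/120, 137/720, -881/5040, 10523/40320, …
ICs: h(0) = 0, h′(0) = 2, h′′(0) = 3.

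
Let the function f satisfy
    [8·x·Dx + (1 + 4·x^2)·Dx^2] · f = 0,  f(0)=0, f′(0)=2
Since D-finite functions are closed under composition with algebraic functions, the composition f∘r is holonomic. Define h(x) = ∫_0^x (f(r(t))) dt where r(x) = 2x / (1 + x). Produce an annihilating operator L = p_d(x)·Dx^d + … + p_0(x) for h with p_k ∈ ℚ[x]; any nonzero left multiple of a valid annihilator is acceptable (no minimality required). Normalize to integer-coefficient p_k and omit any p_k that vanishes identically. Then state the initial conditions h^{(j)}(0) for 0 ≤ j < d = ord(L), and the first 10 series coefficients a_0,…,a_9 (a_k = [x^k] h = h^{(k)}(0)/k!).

L = (2 + 34·x)·Dx^2 + (1 + 2·x + 17·x^2)·Dx^3  (order 3).
h: a_k = 0, 0, 2, -4/3, -13/3, 12, 202/15, -2444/21, 727/14, 3220/3, …
ICs: h(0) = 0, h′(0) = 0, h′′(0) = 4.

f: a_k = 0, 2, 0, -8/3, 0, 32/5, 0, -128/7, 0, 512/9, …
L₀ from L_f via x↦r, Dx↦r'^{-1}Dx.
h=∫₀ˣh₀: take L = L₀·Dx.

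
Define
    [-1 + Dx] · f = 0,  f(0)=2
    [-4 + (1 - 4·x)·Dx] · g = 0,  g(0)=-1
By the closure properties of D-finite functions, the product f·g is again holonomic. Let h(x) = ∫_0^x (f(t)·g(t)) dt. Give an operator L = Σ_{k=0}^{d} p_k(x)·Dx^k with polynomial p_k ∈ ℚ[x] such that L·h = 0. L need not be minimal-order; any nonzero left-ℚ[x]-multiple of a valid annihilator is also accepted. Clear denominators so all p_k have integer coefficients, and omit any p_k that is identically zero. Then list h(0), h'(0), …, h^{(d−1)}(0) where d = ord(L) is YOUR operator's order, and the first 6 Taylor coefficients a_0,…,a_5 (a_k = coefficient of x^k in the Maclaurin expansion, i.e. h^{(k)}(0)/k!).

f: a_k = 2, 2, 1, 1/3, 1/12, 1/60, …
g: a_k = -1, -4, -16, -64, -256, -1024, …
f·g: L₀ = L_f ⊗_s L_g, ord ≤ 1·1.
h=∫h₀ ⇒ L = L₀·Dx.
L = (5 - 4·x)·Dx + (-1 + 4·x)·Dx^2  (order 2).
h: a_k = 0, -2, -5, -41/3, -493/12, -7889/60, …
ICs: h(0) = 0, h′(0) = -2.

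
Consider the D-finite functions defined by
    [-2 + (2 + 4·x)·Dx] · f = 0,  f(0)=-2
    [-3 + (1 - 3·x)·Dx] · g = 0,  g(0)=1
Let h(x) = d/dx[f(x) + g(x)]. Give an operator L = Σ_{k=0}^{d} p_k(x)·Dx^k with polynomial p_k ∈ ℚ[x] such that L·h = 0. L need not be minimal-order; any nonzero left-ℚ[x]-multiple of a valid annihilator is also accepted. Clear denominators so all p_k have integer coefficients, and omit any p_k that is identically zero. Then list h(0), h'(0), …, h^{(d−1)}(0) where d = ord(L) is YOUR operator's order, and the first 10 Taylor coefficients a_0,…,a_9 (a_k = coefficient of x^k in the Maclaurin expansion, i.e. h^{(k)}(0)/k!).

f: a_k = -2, -2, 1, -1, 5/4, -7/4, 21/8, -33/8, 429/64, -715/64, …
g: a_k = 1, 3, 9, 27, 81, 243, 729, 2187, 6561, 19683, …
h₀=f+g: left-lcm gives L₀, ord ≤ 2.
Derive L from L₀ (diff closure).
L = (-72 - 54·x) + (-51 - 234·x - 189·x^2)·Dx + (7 + 2·x - 51·x^2 - 54·x^3)·Dx^2  (order 2).
h: a_k = 1, 20, 78, 329, 4825/4, 17559/4, 122241/8, 420333/8, 11330973/64, 37803515/64, …
ICs: h(0) = 1, h′(0) = 20.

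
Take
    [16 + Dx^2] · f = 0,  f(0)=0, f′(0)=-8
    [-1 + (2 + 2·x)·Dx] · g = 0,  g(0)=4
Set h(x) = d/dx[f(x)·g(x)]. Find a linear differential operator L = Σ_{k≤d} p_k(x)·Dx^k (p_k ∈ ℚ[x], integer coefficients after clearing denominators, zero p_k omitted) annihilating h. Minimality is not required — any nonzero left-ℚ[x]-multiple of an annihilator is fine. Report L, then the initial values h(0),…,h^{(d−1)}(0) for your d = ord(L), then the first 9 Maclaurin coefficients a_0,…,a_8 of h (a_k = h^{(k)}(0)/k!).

L = (4733 + 17664·x + 25216·x^2 + 16384·x^3 + 4096·x^4) + (-244 - 756·x - 768·x^2 - 256·x^3)·Dx + (268 + 1048·x + 1548·x^2 + 1024·x^3 + 256·x^4)·Dx^2  (order 2).
h: a_k = -32, -32, 268, 488/3, -4661/12, -3561/20, 64235/288, 212773/2520, -4467413/64512, …
ICs: h(0) = -32, h′(0) = -32.

f: a_k = 0, -8, 0, 64/3, 0, -256/15, 0, 2048/315, 0, …
g: a_k = 4, 2, -1/2, 1/4, -5/32, 7/64, -21/256, 33/512, -429/8192, …
L₀ := L_f ⊗_s L_g (sym. prod.), ord ≤ 2.
h₀' ⇒ L via d/dx closure of L₀.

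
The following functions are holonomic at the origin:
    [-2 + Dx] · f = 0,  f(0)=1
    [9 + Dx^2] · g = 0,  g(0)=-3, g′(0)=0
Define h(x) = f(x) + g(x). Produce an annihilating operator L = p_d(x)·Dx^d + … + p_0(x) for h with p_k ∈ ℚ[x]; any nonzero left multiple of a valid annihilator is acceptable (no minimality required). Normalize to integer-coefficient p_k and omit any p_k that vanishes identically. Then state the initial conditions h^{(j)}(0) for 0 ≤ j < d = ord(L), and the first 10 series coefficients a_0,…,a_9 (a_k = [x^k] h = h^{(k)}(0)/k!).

f: a_k = 1, 2, 2, 4/3, 2/3, 4/15, 4/45, 8/315, 2/315, 4/2835, …
g: a_k = -3, 0, 27/2, 0, -81/8, 0, 243/80, 0, -2187/4480, 0, …
Sum ⇒ L₀ = lclm(L_f,L_g) in ℚ(x)⟨Dx⟩.
L = -18 + 9·Dx - 2·Dx^2 + Dx^3  (order 3).
h: a_k = -2, 2, 31/2, 4/3, -227/24, 4/15, 2251/720, 8/315, -19427/40320, 4/2835, …
ICs: h(0) = -2, h′(0) = 2, h′′(0) = 31.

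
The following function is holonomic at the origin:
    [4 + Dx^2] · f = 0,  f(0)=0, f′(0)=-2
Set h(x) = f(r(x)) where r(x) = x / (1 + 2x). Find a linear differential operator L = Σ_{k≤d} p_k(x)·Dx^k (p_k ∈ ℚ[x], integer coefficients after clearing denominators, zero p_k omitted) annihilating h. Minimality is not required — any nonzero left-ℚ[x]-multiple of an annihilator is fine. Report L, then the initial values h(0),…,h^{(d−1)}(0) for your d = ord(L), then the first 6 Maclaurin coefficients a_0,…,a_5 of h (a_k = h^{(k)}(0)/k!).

f: a_k = 0, -2, 0, 4/3, 0, -4/15, …
f∘r: x↦r, Dx↦Dx/r' in L_f ⇒ L₀.
L = 4 + (4 + 24·x + 48·x^2 + 32·x^3)·Dx + (1 + 8·x + 24·x^2 + 32·x^3 + 16·x^4)·Dx^2  (order 2).
h: a_k = 0, -2, 4, -20/3, 8, -4/15, …
ICs: h(0) = 0, h′(0) = -2.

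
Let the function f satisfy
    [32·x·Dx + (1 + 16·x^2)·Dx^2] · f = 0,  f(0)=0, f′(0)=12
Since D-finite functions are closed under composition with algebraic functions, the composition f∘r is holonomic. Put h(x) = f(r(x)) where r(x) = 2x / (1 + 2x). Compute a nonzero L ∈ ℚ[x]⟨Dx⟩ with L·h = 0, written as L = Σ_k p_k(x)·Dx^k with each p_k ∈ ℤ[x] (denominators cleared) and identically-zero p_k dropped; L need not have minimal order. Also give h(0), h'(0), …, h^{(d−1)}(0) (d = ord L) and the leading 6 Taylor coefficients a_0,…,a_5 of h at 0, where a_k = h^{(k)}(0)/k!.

L = (4 + 136·x)·Dx + (1 + 4·x + 68·x^2)·Dx^2  (order 2).
h: a_k = 0, 24, -48, -416, 2880, 38784/5, …
ICs: h(0) = 0, h′(0) = 24.

f: a_k = 0, 12, 0, -64, 0, 3072/5, …
h₀=f(r): pull back L_f along r ⇒ L₀.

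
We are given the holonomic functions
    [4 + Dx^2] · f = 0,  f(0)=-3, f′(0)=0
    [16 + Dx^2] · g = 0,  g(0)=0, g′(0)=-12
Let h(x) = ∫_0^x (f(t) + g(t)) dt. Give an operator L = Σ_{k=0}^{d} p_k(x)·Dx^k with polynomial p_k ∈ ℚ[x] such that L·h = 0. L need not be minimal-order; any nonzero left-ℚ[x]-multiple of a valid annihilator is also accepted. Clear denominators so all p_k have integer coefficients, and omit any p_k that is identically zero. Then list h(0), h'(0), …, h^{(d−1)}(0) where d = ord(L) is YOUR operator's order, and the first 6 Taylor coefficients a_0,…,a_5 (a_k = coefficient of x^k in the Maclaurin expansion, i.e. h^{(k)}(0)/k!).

f: a_k = -3, 0, 6, 0, -2, 0, …
g: a_k = 0, -12, 0, 32, 0, -128/5, …
L₀ := lclm(L_f,L_g); ord L₀ ≤ 2+2.
Integrate: L := L₀·Dx.
L = 64·Dx + 20·Dx^3 + Dx^5  (order 5).
h: a_k = 0, -3, -6, 2, 8, -2/5, …
ICs: h(0) = 0, h′(0) = -3, h′′(0) = -12, h′′′(0) = 12, h′′′′(0) = 192.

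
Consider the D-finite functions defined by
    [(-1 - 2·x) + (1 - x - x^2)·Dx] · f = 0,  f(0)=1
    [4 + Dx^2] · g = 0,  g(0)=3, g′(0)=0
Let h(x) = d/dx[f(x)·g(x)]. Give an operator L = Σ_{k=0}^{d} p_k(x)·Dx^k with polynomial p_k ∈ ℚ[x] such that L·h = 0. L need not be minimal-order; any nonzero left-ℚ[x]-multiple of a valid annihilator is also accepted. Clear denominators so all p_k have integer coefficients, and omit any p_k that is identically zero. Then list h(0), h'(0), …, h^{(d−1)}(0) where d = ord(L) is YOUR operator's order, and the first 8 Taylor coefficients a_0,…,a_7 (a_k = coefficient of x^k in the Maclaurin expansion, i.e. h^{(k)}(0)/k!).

f: a_k = 1, 1, 2, 3, 5, 8, 13, 21, …
g: a_k = 3, 0, -6, 0, 2, 0, -4/15, 0, …
Product ⇒ symmetric product L₀, ord ≤ 2.
Derive L from L₀ (diff closure).
L = (-6 - 16·x - 8·x^2 + 16·x^3 + 8·x^4) + (-1 + 2·x + 12·x^2 + 8·x^3)·Dx + (1 - 3·x - x^2 + 4·x^3 + 2·x^4)·Dx^2  (order 2).
h: a_k = 3, 0, 9, 20, 40, 382/5, 2177/15, 9376/35, …
ICs: h(0) = 3, h′(0) = 0.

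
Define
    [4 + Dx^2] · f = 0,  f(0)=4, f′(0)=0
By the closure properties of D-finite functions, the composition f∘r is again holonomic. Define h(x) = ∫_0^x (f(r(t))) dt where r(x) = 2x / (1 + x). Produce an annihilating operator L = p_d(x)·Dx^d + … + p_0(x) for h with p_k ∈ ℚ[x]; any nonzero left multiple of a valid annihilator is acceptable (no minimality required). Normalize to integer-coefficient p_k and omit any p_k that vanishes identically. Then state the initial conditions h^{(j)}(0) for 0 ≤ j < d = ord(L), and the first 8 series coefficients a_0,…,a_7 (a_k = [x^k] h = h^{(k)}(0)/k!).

L = 16·Dx + (2 + 6·x + 6·x^2 + 2·x^3)·Dx^2 + (1 + 4·x + 6·x^2 + 4·x^3 + x^4)·Dx^3  (order 3).
h: a_k = 0, 4, 0, -32/3, 16, -32/3, -64/9, 1568/45, …
ICs: h(0) = 0, h′(0) = 4, h′′(0) = 0.

f: a_k = 4, 0, -8, 0, 8/3, 0, -16/45, 0, …
f∘r: x↦r, Dx↦Dx/r' in L_f ⇒ L₀.
∫: right-multiply L₀ by Dx.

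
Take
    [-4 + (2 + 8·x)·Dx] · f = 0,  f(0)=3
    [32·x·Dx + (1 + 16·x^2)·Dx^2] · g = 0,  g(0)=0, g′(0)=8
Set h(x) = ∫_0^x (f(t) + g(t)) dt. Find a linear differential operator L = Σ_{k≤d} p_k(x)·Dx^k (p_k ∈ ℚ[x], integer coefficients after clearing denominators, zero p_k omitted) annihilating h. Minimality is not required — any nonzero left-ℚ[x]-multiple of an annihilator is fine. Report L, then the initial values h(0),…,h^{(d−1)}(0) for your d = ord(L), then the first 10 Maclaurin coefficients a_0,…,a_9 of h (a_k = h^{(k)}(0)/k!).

L = (-32 - 320·x + 1536·x^2 + 3072·x^3)·Dx^2 + (-22 - 128·x + 320·x^2 + 6144·x^3 + 10752·x^4)·Dx^3 + (-1 + 12·x + 96·x^2 + 384·x^3 + 1792·x^4 + 3072·x^5)·Dx^4  (order 4).
h: a_k = 0, 3, 7, -2, -23/3, -6, 1234/15, -36, -3403/7, -286, …
ICs: h(0) = 0, h′(0) = 3, h′′(0) = 14, h′′′(0) = -12.

f: a_k = 3, 6, -6, 12, -30, 84, -252, 792, -2574, 8580, …
g: a_k = 0, 8, 0, -128/3, 0, 2048/5, 0, -32768/7, 0, 524288/9, …
Weyl lclm of L_f,L_g ⇒ L₀ (ord ≤ 3).
∫: right-multiply L₀ by Dx.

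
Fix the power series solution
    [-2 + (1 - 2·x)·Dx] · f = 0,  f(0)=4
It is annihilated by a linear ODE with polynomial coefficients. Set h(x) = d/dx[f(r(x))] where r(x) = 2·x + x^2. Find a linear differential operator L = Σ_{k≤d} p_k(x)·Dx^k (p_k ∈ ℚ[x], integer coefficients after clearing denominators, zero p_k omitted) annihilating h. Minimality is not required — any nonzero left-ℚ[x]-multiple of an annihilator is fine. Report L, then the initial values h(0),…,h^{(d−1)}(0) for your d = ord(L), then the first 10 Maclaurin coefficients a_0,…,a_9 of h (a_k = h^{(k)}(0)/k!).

f: a_k = 4, 8, 16, 32, 64, 128, 256, 512, 1024, 2048, …
f∘r: x↦r, Dx↦Dx/r' in L_f ⇒ L₀.
h₀' ⇒ L via d/dx closure of L₀.
L = (9 + 12·x + 6·x^2) + (-1 + 3·x + 6·x^2 + 2·x^3)·Dx  (order 1).
h: a_k = 16, 144, 960, 5696, 31680, 169152, 878080, 4465152, 22351104, 110501120, …
ICs: h(0) = 16.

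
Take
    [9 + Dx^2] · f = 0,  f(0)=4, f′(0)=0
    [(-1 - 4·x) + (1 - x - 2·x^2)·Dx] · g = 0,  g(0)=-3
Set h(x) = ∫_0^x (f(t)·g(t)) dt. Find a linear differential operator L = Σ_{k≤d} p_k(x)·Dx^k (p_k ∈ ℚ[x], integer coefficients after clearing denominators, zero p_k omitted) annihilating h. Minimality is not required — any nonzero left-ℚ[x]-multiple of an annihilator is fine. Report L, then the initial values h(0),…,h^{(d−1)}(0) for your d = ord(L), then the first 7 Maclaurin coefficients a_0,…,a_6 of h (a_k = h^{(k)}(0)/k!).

L = (-5 + 9·x + 18·x^2)·Dx + (2 + 8·x)·Dx^2 + (-1 + x + 2·x^2)·Dx^3  (order 3).
h: a_k = 0, -12, -6, 6, -3/2, -21/10, -15/4, …
ICs: h(0) = 0, h′(0) = -12, h′′(0) = -12.

f: a_k = 4, 0, -18, 0, 27/2, 0, -81/20, …
g: a_k = -3, -3, -9, -15, -33, -63, -129, …
h₀=f·g: eliminate ⇒ L₀, order ≤ 2·1.
h=∫₀ˣh₀: take L = L₀·Dx.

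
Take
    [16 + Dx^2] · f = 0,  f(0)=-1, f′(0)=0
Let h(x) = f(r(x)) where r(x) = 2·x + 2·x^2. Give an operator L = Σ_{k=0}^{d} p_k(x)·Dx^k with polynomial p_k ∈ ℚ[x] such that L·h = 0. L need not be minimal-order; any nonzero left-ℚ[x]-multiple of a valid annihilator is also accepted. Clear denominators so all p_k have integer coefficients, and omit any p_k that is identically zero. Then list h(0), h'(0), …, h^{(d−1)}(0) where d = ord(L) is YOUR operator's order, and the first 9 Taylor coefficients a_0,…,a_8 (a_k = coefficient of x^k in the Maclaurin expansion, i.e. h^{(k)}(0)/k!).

L = (64 + 384·x + 768·x^2 + 512·x^3) - 2·Dx + (1 + 2·x)·Dx^2  (order 2).
h: a_k = -1, 0, 32, 64, -416/3, -2048/3, -29696/45, 22528/15, 1535488/315, …
ICs: h(0) = -1, h′(0) = 0.

f: a_k = -1, 0, 8, 0, -32/3, 0, 256/45, 0, -512/315, …
L₀ from L_f via x↦r, Dx↦r'^{-1}Dx.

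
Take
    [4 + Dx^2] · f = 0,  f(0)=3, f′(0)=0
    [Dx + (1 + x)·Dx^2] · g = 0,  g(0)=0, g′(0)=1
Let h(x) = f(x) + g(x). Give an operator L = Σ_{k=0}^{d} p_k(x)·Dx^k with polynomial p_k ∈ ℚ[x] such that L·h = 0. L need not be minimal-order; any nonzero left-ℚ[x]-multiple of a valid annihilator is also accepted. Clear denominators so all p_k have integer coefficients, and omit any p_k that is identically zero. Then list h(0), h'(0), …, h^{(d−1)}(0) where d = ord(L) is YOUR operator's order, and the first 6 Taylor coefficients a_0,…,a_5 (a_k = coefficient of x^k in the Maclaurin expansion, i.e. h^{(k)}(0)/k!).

L = (20 + 16·x + 8·x^2)·Dx + (12 + 28·x + 24·x^2 + 8·x^3)·Dx^2 + (5 + 4·x + 2·x^2)·Dx^3 + (3 + 7·x + 6·x^2 + 2·x^3)·Dx^4  (order 4).
h: a_k = 3, 1, -13/2, 1/3, 7/4, 1/5, …
ICs: h(0) = 3, h′(0) = 1, h′′(0) = -13, h′′′(0) = 2.

f: a_k = 3, 0, -6, 0, 2, 0, …
g: a_k = 0, 1, -1/2, 1/3, -1/4, 1/5, …
L₀ := lclm(L_f,L_g); ord L₀ ≤ 2+2.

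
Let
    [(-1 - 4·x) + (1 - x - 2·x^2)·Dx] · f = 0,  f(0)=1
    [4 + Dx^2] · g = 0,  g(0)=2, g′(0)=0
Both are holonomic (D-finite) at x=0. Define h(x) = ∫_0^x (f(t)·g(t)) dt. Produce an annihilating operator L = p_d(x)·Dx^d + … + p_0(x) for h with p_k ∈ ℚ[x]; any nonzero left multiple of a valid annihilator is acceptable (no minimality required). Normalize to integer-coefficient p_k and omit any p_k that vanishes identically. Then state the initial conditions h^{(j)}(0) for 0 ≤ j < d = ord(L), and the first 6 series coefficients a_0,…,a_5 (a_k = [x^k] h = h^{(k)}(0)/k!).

L = (4·x + 8·x^2)·Dx + (2 + 8·x)·Dx^2 + (-1 + x + 2·x^2)·Dx^3  (order 3).
h: a_k = 0, 2, 1, 2/3, 3/2, 34/15, …
ICs: h(0) = 0, h′(0) = 2, h′′(0) = 2.

f: a_k = 1, 1, 3, 5, 11, 21, …
g: a_k = 2, 0, -4, 0, 4/3, 0, …
Sym-product of L_f,L_g gives L₀ (≤ ord 2).
h=∫₀ˣh₀: take L = L₀·Dx.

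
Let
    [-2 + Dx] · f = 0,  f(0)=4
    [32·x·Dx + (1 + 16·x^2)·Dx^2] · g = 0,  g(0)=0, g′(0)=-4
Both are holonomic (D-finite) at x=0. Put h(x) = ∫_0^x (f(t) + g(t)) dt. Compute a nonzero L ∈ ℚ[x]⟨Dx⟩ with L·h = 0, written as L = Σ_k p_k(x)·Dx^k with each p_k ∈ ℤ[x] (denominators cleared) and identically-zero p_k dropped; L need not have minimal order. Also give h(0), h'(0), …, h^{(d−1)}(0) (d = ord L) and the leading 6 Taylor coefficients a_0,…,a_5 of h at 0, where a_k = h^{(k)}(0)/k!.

f: a_k = 4, 8, 8, 16/3, 8/3, 16/15, …
g: a_k = 0, -4, 0, 64/3, 0, -1024/5, …
Sum ⇒ L₀ = lclm(L_f,L_g) in ℚ(x)⟨Dx⟩.
h=∫h₀ ⇒ L = L₀·Dx.
L = (32 - 64·x - 1536·x^2 - 1024·x^3)·Dx^2 + (-18 + 704·x^2 - 512·x^4)·Dx^3 + (1 + 16·x + 32·x^2 + 256·x^3 + 256·x^4)·Dx^4  (order 4).
h: a_k = 0, 4, 2, 8/3, 20/3, 8/15, …
ICs: h(0) = 0, h′(0) = 4, h′′(0) = 4, h′′′(0) = 16.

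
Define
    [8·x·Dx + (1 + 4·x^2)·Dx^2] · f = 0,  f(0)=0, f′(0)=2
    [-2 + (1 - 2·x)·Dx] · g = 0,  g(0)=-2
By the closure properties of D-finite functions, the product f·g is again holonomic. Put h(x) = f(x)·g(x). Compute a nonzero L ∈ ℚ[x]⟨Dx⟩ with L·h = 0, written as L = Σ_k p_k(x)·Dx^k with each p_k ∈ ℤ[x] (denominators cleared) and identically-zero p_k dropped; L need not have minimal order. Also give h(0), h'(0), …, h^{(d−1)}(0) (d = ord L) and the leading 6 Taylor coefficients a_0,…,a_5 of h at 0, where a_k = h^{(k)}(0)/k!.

f: a_k = 0, 2, 0, -8/3, 0, 32/5, …
g: a_k = -2, -4, -8, -16, -32, -64, …
L₀ := L_f ⊗_s L_g (sym. prod.), ord ≤ 2.
L = 16·x + (4 - 8·x + 32·x^2)·Dx + (-1 + 2·x - 4·x^2 + 8·x^3)·Dx^2  (order 2).
h: a_k = 0, -4, -8, -32/3, -64/3, -832/15, …
ICs: h(0) = 0, h′(0) = -4.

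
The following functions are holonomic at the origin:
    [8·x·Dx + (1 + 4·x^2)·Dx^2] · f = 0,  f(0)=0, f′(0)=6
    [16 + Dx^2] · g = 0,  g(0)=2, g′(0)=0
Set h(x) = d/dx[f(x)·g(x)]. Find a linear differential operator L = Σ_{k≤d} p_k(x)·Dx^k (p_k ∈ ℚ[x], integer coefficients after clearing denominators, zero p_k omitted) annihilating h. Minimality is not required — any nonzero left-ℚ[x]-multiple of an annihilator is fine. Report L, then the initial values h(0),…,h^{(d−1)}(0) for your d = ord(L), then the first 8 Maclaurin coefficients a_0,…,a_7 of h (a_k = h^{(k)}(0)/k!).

L = (4096 + 58368·x^2 + 354304·x^4 + 983040·x^6 + 1867776·x^8 + 2621440·x^10 + 2097152·x^12) + (1984·x + 30208·x^3 + 158720·x^5 + 409600·x^7 + 655360·x^9 + 524288·x^11)·Dx + (336 + 5216·x^2 + 34560·x^4 + 114176·x^6 + 249856·x^8 + 360448·x^10 + 262144·x^12)·Dx^2 + (124·x + 1888·x^3 + 9920·x^5 + 25600·x^7 + 40960·x^9 + 32768·x^11)·Dx^3 + (5 + 98·x^2 + 776·x^4 + 3296·x^6 + 8320·x^8 + 12288·x^10 + 8192·x^12)·Dx^4  (order 4).
h: a_k = 12, 0, -336, 0, 1472, 0, -68864/15, 0, …
ICs: h(0) = 12, h′(0) = 0, h′′(0) = -672, h′′′(0) = 0.

f: a_k = 0, 6, 0, -8, 0, 96/5, 0, -384/7, …
g: a_k = 2, 0, -16, 0, 64/3, 0, -512/45, 0, …
Product ⇒ symmetric product L₀, ord ≤ 4.
h=h₀': d/dx-closure on L₀ ⇒ L.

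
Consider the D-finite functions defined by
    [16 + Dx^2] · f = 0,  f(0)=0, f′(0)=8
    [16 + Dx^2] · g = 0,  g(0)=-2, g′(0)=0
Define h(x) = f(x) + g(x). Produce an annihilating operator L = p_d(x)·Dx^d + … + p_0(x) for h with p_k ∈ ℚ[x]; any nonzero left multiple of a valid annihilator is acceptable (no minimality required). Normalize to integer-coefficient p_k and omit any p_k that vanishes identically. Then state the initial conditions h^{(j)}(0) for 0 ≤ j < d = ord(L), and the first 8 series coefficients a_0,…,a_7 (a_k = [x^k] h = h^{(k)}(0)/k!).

L = 16 + Dx^2  (order 2).
h: a_k = -2, 8, 16, -64/3, -64/3, 256/15, 512/45, -2048/315, …
ICs: h(0) = -2, h′(0) = 8.

f: a_k = 0, 8, 0, -64/3, 0, 256/15, 0, -2048/315, …
g: a_k = -2, 0, 16, 0, -64/3, 0, 512/45, 0, …
L₀ := lclm(L_f,L_g); ord L₀ ≤ 2+2.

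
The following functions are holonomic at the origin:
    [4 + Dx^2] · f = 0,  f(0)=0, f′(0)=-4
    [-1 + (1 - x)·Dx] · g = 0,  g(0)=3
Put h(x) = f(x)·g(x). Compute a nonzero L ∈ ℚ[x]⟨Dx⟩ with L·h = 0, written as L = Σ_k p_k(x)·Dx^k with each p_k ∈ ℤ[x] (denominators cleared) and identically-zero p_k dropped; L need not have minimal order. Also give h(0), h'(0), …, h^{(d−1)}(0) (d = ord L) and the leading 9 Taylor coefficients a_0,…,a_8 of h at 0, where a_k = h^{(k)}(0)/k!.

f: a_k = 0, -4, 0, 8/3, 0, -8/15, 0, 16/315, 0, …
g: a_k = 3, 3, 3, 3, 3, 3, 3, 3, 3, …
Product ⇒ symmetric product L₀, ord ≤ 2.
L = (-4 + 4·x) + 2·Dx + (-1 + x)·Dx^2  (order 2).
h: a_k = 0, -12, -12, -4, -4, -28/5, -28/5, -572/105, -572/105, …
ICs: h(0) = 0, h′(0) = -12.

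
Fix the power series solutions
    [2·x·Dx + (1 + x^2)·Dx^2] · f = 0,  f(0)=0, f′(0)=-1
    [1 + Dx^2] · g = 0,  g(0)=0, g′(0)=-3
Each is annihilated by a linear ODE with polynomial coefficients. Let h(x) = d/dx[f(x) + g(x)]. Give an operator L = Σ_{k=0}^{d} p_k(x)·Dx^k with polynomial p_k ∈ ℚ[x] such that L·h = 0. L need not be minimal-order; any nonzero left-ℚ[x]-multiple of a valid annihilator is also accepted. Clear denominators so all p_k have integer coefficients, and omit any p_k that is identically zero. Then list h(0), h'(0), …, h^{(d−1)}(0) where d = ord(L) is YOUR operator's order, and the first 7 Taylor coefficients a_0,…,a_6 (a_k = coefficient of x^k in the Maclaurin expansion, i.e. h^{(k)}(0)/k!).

L = (-22·x + 28·x^3 + 2·x^5) + (-1 + 7·x^2 + 9·x^4 + x^6)·Dx + (-22·x + 28·x^3 + 2·x^5)·Dx^2 + (-1 + 7·x^2 + 9·x^4 + x^6)·Dx^3  (order 3).
h: a_k = -4, 0, 5/2, 0, -9/8, 0, 241/240, …
ICs: h(0) = -4, h′(0) = 0, h′′(0) = 5.

f: a_k = 0, -1, 0, 1/3, 0, -1/5, 0, …
g: a_k = 0, -3, 0, 1/2, 0, -1/40, 0, …
Sum ⇒ L₀ = lclm(L_f,L_g) in ℚ(x)⟨Dx⟩.
h=h₀': d/dx-closure on L₀ ⇒ L.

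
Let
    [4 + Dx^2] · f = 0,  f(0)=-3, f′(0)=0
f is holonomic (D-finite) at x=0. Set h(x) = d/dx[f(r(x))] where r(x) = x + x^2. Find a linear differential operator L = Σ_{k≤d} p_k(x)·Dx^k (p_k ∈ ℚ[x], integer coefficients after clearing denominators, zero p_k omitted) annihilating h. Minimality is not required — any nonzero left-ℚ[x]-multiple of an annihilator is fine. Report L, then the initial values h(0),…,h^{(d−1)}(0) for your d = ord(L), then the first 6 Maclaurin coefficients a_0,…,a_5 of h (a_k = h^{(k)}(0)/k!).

f: a_k = -3, 0, 6, 0, -2, 0, …
Substitute x→r, Dx→(1/r')Dx; clear ⇒ L₀.
h=h₀': d/dx-closure on L₀ ⇒ L.
L = (16 + 32·x + 96·x^2 + 128·x^3 + 64·x^4) + (-6 - 12·x)·Dx + (1 + 4·x + 4·x^2)·Dx^2  (order 2).
h: a_k = 0, 12, 36, 16, -40, -352/5, …
ICs: h(0) = 0, h′(0) = 12.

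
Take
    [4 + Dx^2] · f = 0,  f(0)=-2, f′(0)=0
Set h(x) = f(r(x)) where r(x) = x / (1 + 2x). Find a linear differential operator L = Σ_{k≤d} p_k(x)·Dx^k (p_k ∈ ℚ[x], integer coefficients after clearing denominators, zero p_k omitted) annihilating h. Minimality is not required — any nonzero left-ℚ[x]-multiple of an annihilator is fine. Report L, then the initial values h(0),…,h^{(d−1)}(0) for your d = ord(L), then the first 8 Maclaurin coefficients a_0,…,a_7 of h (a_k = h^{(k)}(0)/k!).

f: a_k = -2, 0, 4, 0, -4/3, 0, 8/45, 0, …
L₀ from L_f via x↦r, Dx↦r'^{-1}Dx.
L = 4 + (4 + 24·x + 48·x^2 + 32·x^3)·Dx + (1 + 8·x + 24·x^2 + 32·x^3 + 16·x^4)·Dx^2  (order 2).
h: a_k = -2, 0, 4, -16, 140/3, -352/3, 12008/45, -2784/5, …
ICs: h(0) = -2, h′(0) = 0.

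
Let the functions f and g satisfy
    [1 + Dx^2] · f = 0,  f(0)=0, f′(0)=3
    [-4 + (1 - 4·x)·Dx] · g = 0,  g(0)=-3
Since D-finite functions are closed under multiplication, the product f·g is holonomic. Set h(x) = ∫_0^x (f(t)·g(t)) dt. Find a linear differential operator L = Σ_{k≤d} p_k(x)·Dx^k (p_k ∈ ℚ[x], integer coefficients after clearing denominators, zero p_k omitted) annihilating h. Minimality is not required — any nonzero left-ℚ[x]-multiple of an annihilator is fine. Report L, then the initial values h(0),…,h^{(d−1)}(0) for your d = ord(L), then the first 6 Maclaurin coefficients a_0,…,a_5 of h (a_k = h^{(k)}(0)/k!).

L = (-1 + 4·x)·Dx + 8·Dx^2 + (-1 + 4·x)·Dx^3  (order 3).
h: a_k = 0, 0, -9/2, -12, -285/8, -114, …
ICs: h(0) = 0, h′(0) = 0, h′′(0) = -9.

f: a_k = 0, 3, 0, -1/2, 0, 1/40, …
g: a_k = -3, -12, -48, -192, -768, -3072, …
L₀ := L_f ⊗_s L_g (sym. prod.), ord ≤ 2.
Integrate: L := L₀·Dx.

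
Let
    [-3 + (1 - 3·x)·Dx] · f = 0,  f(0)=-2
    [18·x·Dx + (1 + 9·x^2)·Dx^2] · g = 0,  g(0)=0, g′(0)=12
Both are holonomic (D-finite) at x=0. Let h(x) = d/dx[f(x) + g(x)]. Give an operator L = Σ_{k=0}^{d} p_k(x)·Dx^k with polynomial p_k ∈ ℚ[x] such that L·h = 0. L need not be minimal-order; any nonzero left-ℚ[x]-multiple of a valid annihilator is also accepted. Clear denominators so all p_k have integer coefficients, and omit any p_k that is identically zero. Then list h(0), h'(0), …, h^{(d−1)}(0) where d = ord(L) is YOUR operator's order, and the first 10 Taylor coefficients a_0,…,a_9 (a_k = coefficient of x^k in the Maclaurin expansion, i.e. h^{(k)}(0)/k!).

f: a_k = -2, -6, -18, -54, -162, -486, -1458, -4374, -13122, -39366, …
g: a_k = 0, 12, 0, -36, 0, 972/5, 0, -8748/7, 0, 8748, …
f+g: L₀ = lclm(L_f,L_g), ord ≤ 1+2.
Differentiate: ansatz ord ≤ ord L₀ ⇒ L.
L = (-18 + 216·x + 486·x^2) + (12 - 18·x + 108·x^2 + 486·x^3)·Dx + (-1 + 81·x^4)·Dx^2  (order 2).
h: a_k = 6, -36, -270, -648, -1458, -8748, -39366, -104976, -275562, -1180980, …
ICs: h(0) = 6, h′(0) = -36.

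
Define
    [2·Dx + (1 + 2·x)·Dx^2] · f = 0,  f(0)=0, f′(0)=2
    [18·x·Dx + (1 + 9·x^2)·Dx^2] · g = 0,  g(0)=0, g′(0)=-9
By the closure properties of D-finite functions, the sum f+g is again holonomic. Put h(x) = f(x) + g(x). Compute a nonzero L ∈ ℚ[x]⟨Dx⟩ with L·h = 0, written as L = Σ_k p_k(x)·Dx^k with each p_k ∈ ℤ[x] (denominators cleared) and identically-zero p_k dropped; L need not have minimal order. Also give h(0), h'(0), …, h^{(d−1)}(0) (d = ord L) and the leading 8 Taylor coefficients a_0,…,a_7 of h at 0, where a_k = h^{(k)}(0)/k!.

L = (-18 - 108·x + 486·x^2 + 324·x^3)·Dx + (-13 - 36·x + 135·x^2 + 972·x^3 + 648·x^4)·Dx^2 + (-1 + 7·x + 18·x^2 + 81·x^3 + 243·x^4 + 162·x^5)·Dx^3  (order 3).
h: a_k = 0, -7, -2, 89/3, -4, -697/5, -32/3, 6689/7, …
ICs: h(0) = 0, h′(0) = -7, h′′(0) = -4.

f: a_k = 0, 2, -2, 8/3, -4, 32/5, -32/3, 128/7, …
g: a_k = 0, -9, 0, 27, 0, -729/5, 0, 6561/7, …
Sum ⇒ L₀ = lclm(L_f,L_g) in ℚ(x)⟨Dx⟩.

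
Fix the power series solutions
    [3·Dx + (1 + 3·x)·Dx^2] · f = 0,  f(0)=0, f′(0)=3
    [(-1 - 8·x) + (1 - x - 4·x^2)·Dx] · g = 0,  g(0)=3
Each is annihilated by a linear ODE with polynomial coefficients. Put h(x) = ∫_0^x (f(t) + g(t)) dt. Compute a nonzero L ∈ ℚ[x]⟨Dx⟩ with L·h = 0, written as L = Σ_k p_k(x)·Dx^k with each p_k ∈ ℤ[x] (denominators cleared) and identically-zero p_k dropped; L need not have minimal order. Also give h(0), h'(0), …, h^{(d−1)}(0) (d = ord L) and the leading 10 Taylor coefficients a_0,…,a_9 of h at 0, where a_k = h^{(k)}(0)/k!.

f: a_k = 0, 3, -9/2, 9, -81/4, 243/5, -243/2, 2187/7, -6561/8, 2187, …
g: a_k = 3, 3, 15, 27, 87, 195, 543, 1323, 3495, 8787, …
Sum ⇒ L₀ = lclm(L_f,L_g) in ℚ(x)⟨Dx⟩.
∫: right-multiply L₀ by Dx.
L = (-342 - 2178·x - 6624·x^2 - 6336·x^3 - 6912·x^4)·Dx^2 + (-36 - 696·x - 4356·x^2 - 10176·x^3 - 12960·x^4 - 11520·x^5)·Dx^3 + (13 + 101·x + 191·x^2 - 225·x^3 - 1440·x^4 - 2928·x^5 - 2304·x^6)·Dx^4  (order 4).
h: a_k = 0, 3, 3, 7/2, 9, 267/20, 203/5, 843/14, 1431/7, 7133/24, …
ICs: h(0) = 0, h′(0) = 3, h′′(0) = 6, h′′′(0) = 21.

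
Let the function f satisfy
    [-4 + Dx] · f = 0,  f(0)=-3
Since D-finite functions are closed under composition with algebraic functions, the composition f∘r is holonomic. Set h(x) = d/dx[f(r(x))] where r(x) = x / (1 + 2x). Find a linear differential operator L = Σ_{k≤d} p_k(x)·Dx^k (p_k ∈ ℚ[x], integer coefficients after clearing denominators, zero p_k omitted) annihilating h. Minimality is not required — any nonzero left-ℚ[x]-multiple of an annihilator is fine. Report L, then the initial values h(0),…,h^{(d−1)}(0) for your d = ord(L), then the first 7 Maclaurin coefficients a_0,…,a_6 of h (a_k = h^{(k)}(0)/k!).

f: a_k = -3, -12, -24, -32, -32, -128/5, -256/15, …
Substitute x→r, Dx→(1/r')Dx; clear ⇒ L₀.
Derive L from L₀ (diff closure).
L = -8·x + (-1 - 4·x - 4·x^2)·Dx  (order 1).
h: a_k = -12, 0, 48, -128, 192, -512/5, -1280/3, …
ICs: h(0) = -12.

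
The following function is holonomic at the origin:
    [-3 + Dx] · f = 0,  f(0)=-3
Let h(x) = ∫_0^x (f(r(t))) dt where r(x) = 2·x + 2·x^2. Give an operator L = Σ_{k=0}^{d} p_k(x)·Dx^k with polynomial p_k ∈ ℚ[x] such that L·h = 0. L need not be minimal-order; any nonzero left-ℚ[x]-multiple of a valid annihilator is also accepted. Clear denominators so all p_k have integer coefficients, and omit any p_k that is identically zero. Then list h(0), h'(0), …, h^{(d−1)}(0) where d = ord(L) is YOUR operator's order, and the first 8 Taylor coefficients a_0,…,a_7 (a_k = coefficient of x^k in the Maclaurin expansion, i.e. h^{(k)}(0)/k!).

f: a_k = -3, -9, -27/2, -27/2, -81/8, -243/40, -243/80, -729/560, …
L₀ from L_f via x↦r, Dx↦r'^{-1}Dx.
Integrate: L := L₀·Dx.
L = (-6 - 12·x)·Dx + Dx^2  (order 2).
h: a_k = 0, -3, -9, -24, -54, -108, -972/5, -11232/35, …
ICs: h(0) = 0, h′(0) = -3.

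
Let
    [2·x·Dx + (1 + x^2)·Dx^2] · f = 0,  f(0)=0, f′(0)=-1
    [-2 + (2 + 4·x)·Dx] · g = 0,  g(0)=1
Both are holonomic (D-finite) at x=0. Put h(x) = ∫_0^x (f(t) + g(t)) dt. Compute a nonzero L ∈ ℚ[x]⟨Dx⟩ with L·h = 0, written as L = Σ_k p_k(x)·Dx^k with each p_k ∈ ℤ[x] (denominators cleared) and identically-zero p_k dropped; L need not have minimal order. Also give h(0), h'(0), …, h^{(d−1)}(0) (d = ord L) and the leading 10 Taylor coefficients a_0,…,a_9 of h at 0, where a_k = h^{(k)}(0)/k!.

L = (-4 - 20·x + 12·x^2 + 12·x^3)·Dx^2 + (-10 - 16·x - 16·x^2 + 48·x^3 + 42·x^4)·Dx^3 + (-2 + 12·x^2 + 12·x^3 + 14·x^4 + 12·x^5)·Dx^4  (order 4).
h: a_k = 0, 1, 0, -1/6, 5/24, -1/8, 9/80, -3/16, 247/896, -143/384, …
ICs: h(0) = 0, h′(0) = 1, h′′(0) = 0, h′′′(0) = -1.

f: a_k = 0, -1, 0, 1/3, 0, -1/5, 0, 1/7, 0, -1/9, …
g: a_k = 1, 1, -1/2, 1/2, -5/8, 7/8, -21/16, 33/16, -429/128, 715/128, …
f+g: L₀ = lclm(L_f,L_g), ord ≤ 2+1.
h=∫h₀ ⇒ L = L₀·Dx.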